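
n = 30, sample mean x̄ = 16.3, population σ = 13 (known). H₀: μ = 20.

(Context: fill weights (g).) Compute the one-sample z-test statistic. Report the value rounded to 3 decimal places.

test statistic = -1.559

SE = σ/√n = 13/√30 = 2.3735
z = (x̄−μ₀)/SE = (16.3−20)/2.3735 = -1.5589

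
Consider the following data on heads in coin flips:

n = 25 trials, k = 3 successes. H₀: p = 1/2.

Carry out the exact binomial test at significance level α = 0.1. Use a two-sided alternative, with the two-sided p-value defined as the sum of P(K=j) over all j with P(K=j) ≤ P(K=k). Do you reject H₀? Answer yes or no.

Exact binomial: n=25, k=3, p₀=1/2=0.5000
P(X=j) = C(n,j)·p₀^j·(1−p₀)^(n−j); p = Σ P(X=j) over j with P(X=j) ≤ P(X=3)
p-value (two-sided) = 0.00016
At α=0.1: p < α → reject H₀

reject H₀: yes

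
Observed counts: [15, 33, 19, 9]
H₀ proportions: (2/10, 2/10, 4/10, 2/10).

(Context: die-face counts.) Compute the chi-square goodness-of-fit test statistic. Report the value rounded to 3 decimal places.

n = 76; E_i = n·p_i = [15.20, 15.20, 30.40, 15.20]
χ² = (15−15.20)²/15.20 + (33−15.20)²/15.20 + (19−30.40)²/30.40 + (9−15.20)²/15.20 = 27.6513
df = 3

test statistic = 27.651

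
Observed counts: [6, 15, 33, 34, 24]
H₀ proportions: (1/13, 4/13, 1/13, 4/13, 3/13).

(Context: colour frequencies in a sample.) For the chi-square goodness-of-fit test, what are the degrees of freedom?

df = k − 1 = 5 − 1 = 4

degrees of freedom = 4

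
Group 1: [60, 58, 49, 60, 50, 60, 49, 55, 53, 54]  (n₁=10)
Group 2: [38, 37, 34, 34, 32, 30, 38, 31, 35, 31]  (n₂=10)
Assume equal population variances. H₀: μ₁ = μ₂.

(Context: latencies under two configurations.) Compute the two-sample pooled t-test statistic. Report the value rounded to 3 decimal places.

test statistic = 12.108

x̄₁=54.800, s₁=4.541, n₁=10
x̄₂=34.000, s₂=2.981, n₂=10
s_p² = [9·4.541² + 9·2.981²]/18 = 14.7556
SE = √(s_p²·(1/10+1/10)) = 1.7179
t = (54.800−34.000)/1.7179 = 12.1079
df = 18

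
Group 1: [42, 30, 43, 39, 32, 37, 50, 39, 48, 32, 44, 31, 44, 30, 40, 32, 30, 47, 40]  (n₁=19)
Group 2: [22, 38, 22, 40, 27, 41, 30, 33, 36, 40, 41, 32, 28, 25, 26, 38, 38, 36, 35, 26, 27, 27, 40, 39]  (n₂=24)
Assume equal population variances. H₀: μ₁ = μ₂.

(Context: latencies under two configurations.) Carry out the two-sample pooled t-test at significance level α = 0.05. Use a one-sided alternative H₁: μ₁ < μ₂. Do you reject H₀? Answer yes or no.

x̄₁=38.421, s₁=6.644, n₁=19
x̄₂=32.792, s₂=6.440, n₂=24
s_p² = [18·6.644² + 23·6.440²]/41 = 42.6485
SE = √(s_p²·(1/19+1/24)) = 2.0054
t = (38.421−32.792)/2.0054 = 2.8071
df = 41
p-value (one-sided, H₁ less) = 0.99619
At α=0.05: p ≥ α → fail to reject H₀

reject H₀: no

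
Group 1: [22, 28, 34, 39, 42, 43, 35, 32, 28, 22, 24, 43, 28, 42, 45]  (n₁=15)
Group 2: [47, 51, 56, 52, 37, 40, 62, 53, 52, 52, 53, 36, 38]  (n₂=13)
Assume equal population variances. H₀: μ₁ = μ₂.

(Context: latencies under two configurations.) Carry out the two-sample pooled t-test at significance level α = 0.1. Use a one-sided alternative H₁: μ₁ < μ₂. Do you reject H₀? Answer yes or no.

x̄₁=33.800, s₁=8.178, n₁=15
x̄₂=48.385, s₂=8.140, n₂=13
s_p² = [14·8.178² + 12·8.140²]/26 = 66.5953
SE = √(s_p²·(1/15+1/13)) = 3.0923
t = (33.800−48.385)/3.0923 = -4.7164
df = 26
p-value (one-sided, H₁ less) = 0.00004
At α=0.1: p < α → reject H₀

reject H₀: yes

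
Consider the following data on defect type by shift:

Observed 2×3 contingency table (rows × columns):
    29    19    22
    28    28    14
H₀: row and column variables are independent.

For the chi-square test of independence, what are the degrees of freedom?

degrees of freedom = 2

df = (r−1)(c−1) = (2−1)·(3−1) = 2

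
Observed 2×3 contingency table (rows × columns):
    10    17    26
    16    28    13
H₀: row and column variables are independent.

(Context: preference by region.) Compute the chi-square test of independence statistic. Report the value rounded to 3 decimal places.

test statistic = 8.272

Row totals [53, 57], col totals [26, 45, 39], n=110
χ² = (10−12.53)²/12.53 + (17−21.68)²/21.68 + (26−18.79)²/18.79 + (16−13.47)²/13.47 + (28−23.32)²/23.32 + (13−20.21)²/20.21 = 8.2723
df = 2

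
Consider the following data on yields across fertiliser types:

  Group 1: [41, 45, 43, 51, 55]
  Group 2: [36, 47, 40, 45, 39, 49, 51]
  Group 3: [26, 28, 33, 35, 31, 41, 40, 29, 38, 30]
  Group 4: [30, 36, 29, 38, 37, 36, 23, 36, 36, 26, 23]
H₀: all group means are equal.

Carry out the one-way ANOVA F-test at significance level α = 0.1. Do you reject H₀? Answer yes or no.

Group means [47.00, 43.86, 33.10, 31.82], grand mean 37.061
SSB = Σnᵢ(x̄ᵢ−x̄)² = 1276.485; SSW = ΣΣ(x−x̄ᵢ)² = 905.394
MSB = 1276.485/3 = 425.4951; MSW = 905.394/29 = 31.2205
F = MSB/MSW = 13.6287
df = (3, 29)
p-value (upper-tail) = 0.00001
At α=0.1: p < α → reject H₀

reject H₀: yes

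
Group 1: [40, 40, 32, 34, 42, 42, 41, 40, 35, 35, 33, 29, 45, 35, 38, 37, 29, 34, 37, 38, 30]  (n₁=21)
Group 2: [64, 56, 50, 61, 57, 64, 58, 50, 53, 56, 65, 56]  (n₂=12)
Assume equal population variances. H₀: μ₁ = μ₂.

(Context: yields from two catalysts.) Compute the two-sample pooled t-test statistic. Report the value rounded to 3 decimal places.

x̄₁=36.476, s₁=4.479, n₁=21
x̄₂=57.500, s₂=5.161, n₂=12
s_p² = [20·4.479² + 11·5.161²]/31 = 22.3948
SE = √(s_p²·(1/21+1/12)) = 1.7125
t = (36.476−57.500)/1.7125 = -12.2767
df = 31

test statistic = -12.277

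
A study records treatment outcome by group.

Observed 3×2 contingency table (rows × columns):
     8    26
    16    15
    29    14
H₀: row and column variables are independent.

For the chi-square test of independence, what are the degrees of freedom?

df = (r−1)(c−1) = (3−1)·(2−1) = 2

degrees of freedom = 2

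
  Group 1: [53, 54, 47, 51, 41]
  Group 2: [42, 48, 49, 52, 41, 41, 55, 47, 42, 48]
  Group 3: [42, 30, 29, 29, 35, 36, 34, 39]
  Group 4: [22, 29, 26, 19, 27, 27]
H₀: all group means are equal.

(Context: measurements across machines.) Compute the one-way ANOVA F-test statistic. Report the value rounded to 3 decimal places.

Group means [49.20, 46.50, 34.25, 25.00], grand mean 39.138
SSB = Σnᵢ(x̄ᵢ−x̄)² = 2438.648; SSW = ΣΣ(x−x̄ᵢ)² = 556.800
MSB = 2438.648/3 = 812.8828; MSW = 556.800/25 = 22.2720
F = MSB/MSW = 36.4980
df = (3, 25)

test statistic = 36.498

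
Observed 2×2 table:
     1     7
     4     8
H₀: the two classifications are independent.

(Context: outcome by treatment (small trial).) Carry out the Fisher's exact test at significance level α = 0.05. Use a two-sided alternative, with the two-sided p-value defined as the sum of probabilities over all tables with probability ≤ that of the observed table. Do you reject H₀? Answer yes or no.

reject H₀: no

Margins: r₁=8, r₂=12, c₁=5, c₂=15, n=20
p_obs = C(8,1)·C(12,4)/C(20,5); sum pmf over tables with pmf ≤ p_obs
p-value (two-sided) = 0.60268
At α=0.05: p ≥ α → fail to reject H₀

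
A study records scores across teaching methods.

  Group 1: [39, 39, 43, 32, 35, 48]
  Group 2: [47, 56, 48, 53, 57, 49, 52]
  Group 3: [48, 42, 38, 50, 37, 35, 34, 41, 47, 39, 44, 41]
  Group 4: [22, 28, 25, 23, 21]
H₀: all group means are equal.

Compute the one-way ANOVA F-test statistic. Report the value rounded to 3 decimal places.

test statistic = 34.700

Group means [39.33, 51.71, 41.33, 23.80], grand mean 40.433
SSB = Σnᵢ(x̄ᵢ−x̄)² = 2291.138; SSW = ΣΣ(x−x̄ᵢ)² = 572.229
MSB = 2291.138/3 = 763.7127; MSW = 572.229/26 = 22.0088
F = MSB/MSW = 34.7003
df = (3, 26)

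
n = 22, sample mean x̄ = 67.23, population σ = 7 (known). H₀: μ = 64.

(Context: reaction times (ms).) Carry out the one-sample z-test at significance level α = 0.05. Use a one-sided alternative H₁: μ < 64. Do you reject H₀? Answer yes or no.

reject H₀: no

SE = σ/√n = 7/√22 = 1.4924
z = (x̄−μ₀)/SE = (67.23−64)/1.4924 = 2.1643
p-value (one-sided, H₁ less) = 0.98478
At α=0.05: p ≥ α → fail to reject H₀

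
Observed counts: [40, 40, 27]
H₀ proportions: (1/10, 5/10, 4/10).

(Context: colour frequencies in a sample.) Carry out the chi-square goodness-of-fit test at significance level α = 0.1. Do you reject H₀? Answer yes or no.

n = 107; E_i = n·p_i = [10.70, 53.50, 42.80]
χ² = (40−10.70)²/10.70 + (40−53.50)²/53.50 + (27−42.80)²/42.80 = 89.4720
df = 2
p-value (upper-tail) = 0.00000
At α=0.1: p < α → reject H₀

reject H₀: yes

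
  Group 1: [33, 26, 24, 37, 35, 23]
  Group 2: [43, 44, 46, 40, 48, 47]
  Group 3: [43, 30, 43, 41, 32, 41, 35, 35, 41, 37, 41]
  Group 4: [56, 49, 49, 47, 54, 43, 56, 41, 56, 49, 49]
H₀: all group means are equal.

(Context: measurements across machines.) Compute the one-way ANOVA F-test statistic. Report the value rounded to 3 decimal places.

Group means [29.67, 44.67, 38.09, 49.91], grand mean 41.588
SSB = Σnᵢ(x̄ᵢ−x̄)² = 1805.750; SSW = ΣΣ(x−x̄ᵢ)² = 698.485
MSB = 1805.750/3 = 601.9168; MSW = 698.485/30 = 23.2828
F = MSB/MSW = 25.8524
df = (3, 30)

test statistic = 25.852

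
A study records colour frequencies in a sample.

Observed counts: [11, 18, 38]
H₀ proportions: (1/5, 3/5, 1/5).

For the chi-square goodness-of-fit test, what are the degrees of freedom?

df = k − 1 = 3 − 1 = 2

degrees of freedom = 2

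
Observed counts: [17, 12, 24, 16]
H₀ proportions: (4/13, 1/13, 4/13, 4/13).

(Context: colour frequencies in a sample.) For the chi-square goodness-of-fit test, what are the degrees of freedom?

degrees of freedom = 3

df = k − 1 = 4 − 1 = 3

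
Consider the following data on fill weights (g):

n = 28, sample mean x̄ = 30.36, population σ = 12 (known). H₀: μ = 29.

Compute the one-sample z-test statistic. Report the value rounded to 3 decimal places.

SE = σ/√n = 12/√28 = 2.2678
z = (x̄−μ₀)/SE = (30.36−29)/2.2678 = 0.5997

test statistic = 0.600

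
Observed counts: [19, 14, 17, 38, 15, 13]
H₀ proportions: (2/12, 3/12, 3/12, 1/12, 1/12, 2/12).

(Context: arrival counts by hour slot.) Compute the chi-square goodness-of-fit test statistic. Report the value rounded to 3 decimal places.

test statistic = 100.793

n = 116; E_i = n·p_i = [19.33, 29.00, 29.00, 9.67, 9.67, 19.33]
χ² = (19−19.33)²/19.33 + (14−29.00)²/29.00 + (17−29.00)²/29.00 + (38−9.67)²/9.67 + (15−9.67)²/9.67 + (13−19.33)²/19.33 = 100.7931
df = 5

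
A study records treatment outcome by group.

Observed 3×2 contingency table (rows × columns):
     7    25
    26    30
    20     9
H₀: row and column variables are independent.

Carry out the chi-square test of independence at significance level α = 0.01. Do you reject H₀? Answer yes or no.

Row totals [32, 56, 29], col totals [53, 64], n=117
χ² = (7−14.50)²/14.50 + (25−17.50)²/17.50 + (26−25.37)²/25.37 + (30−30.63)²/30.63 + (20−13.14)²/13.14 + (9−15.86)²/15.86 = 13.6698
df = 2
p-value (upper-tail) = 0.00108
At α=0.01: p < α → reject H₀

reject H₀: yes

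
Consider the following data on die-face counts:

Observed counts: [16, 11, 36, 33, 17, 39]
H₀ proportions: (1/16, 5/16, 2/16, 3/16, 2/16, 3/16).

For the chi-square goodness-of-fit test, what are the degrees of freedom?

df = k − 1 = 6 − 1 = 5

degrees of freedom = 5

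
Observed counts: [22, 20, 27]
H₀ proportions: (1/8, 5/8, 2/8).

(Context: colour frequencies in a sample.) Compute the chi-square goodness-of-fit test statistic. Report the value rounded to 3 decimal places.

n = 69; E_i = n·p_i = [8.62, 43.12, 17.25]
χ² = (22−8.62)²/8.62 + (20−43.12)²/43.12 + (27−17.25)²/17.25 = 38.6522
df = 2

test statistic = 38.652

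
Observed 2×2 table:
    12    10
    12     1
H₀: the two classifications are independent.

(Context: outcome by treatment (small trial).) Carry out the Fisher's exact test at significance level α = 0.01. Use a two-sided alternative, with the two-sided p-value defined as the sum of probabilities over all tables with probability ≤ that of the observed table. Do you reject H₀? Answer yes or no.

reject H₀: no

Margins: r₁=22, r₂=13, c₁=24, c₂=11, n=35
p_obs = C(22,12)·C(13,12)/C(35,24); sum pmf over tables with pmf ≤ p_obs
p-value (two-sided) = 0.02700
At α=0.01: p ≥ α → fail to reject H₀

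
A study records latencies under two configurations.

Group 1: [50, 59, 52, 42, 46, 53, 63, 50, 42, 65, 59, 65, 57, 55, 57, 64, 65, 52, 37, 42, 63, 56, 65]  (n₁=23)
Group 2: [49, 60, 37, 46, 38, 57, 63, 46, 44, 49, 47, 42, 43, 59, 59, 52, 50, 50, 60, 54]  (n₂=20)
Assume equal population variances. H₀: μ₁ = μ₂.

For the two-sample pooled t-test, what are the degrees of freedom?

degrees of freedom = 41

df = n₁ + n₂ − 2 = 23 + 20 − 2 = 41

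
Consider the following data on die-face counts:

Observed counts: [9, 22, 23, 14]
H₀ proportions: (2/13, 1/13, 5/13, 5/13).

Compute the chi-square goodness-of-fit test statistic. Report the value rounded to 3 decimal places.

n = 68; E_i = n·p_i = [10.46, 5.23, 26.15, 26.15]
χ² = (9−10.46)²/10.46 + (22−5.23)²/5.23 + (23−26.15)²/26.15 + (14−26.15)²/26.15 = 59.9926
df = 3

test statistic = 59.993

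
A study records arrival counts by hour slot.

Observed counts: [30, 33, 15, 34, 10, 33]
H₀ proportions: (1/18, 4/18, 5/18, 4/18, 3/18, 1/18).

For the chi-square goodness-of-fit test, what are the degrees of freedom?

degrees of freedom = 5

df = k − 1 = 6 − 1 = 5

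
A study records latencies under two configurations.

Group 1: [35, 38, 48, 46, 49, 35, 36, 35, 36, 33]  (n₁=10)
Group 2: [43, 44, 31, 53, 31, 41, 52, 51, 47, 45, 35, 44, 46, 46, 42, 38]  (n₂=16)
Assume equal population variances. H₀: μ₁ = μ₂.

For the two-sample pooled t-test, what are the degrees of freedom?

degrees of freedom = 24

df = n₁ + n₂ − 2 = 10 + 16 − 2 = 24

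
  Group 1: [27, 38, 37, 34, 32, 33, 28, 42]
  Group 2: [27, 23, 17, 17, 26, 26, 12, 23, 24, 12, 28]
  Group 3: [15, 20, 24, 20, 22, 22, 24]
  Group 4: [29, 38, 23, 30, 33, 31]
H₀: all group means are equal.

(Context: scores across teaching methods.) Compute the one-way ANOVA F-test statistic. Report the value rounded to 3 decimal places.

Group means [33.88, 21.36, 21.00, 30.67], grand mean 26.156
SSB = Σnᵢ(x̄ᵢ−x̄)² = 1037.465; SSW = ΣΣ(x−x̄ᵢ)² = 702.754
MSB = 1037.465/3 = 345.8217; MSW = 702.754/28 = 25.0983
F = MSB/MSW = 13.7787
df = (3, 28)

test statistic = 13.779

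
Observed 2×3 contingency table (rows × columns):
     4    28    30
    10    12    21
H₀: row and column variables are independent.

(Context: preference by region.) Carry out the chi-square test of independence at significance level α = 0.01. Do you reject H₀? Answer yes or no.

Row totals [62, 43], col totals [14, 40, 51], n=105
χ² = (4−8.27)²/8.27 + (28−23.62)²/23.62 + (30−30.11)²/30.11 + (10−5.73)²/5.73 + (12−16.38)²/16.38 + (21−20.89)²/20.89 = 7.3626
df = 2
p-value (upper-tail) = 0.02519
At α=0.01: p ≥ α → fail to reject H₀

reject H₀: no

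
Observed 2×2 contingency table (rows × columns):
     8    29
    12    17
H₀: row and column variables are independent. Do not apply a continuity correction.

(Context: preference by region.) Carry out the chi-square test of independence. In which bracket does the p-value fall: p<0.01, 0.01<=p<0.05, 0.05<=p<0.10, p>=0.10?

p-value bracket: 0.05<=p<0.10

Row totals [37, 29], col totals [20, 46], n=66
χ² = (8−11.21)²/11.21 + (29−25.79)²/25.79 + (12−8.79)²/8.79 + (17−20.21)²/20.21 = 3.0049
df = 1
p-value (upper-tail) = 0.08301
→ bracket: 0.05<=p<0.10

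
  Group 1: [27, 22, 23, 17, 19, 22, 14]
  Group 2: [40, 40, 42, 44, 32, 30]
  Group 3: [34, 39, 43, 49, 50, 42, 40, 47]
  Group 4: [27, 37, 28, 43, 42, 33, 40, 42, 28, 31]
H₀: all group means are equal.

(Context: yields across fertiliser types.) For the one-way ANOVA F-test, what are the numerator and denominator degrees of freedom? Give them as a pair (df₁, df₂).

degrees of freedom = [3, 27]

k = 4 groups, N = 31 total
df = (k−1, N−k) = (4−1, 31−4) = (3, 27)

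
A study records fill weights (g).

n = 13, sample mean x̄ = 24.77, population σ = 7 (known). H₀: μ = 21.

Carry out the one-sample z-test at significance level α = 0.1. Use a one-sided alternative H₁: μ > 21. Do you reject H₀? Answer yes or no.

reject H₀: yes

SE = σ/√n = 7/√13 = 1.9415
z = (x̄−μ₀)/SE = (24.77−21)/1.9415 = 1.9418
p-value (one-sided, H₁ greater) = 0.02608
At α=0.1: p < α → reject H₀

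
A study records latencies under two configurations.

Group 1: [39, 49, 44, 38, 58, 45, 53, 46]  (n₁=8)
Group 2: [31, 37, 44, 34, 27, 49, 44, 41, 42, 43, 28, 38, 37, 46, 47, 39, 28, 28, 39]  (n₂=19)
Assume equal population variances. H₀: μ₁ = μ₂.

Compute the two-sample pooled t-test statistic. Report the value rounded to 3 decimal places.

test statistic = 2.916

x̄₁=46.500, s₁=6.740, n₁=8
x̄₂=38.000, s₂=6.984, n₂=19
s_p² = [7·6.740² + 18·6.984²]/25 = 47.8400
SE = √(s_p²·(1/8+1/19)) = 2.9151
t = (46.500−38.000)/2.9151 = 2.9158
df = 25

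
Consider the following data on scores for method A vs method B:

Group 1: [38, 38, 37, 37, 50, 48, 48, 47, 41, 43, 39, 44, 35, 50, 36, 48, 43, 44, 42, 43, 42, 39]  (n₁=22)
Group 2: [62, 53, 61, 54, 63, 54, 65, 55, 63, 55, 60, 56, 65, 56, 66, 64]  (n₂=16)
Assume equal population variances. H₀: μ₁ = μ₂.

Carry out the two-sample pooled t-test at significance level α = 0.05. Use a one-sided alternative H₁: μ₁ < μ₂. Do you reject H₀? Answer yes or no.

x̄₁=42.364, s₁=4.655, n₁=22
x̄₂=59.500, s₂=4.648, n₂=16
s_p² = [21·4.655² + 15·4.648²]/36 = 21.6414
SE = √(s_p²·(1/22+1/16)) = 1.5285
t = (42.364−59.500)/1.5285 = -11.2113
df = 36
p-value (one-sided, H₁ less) = 0.00000
At α=0.05: p < α → reject H₀

reject H₀: yes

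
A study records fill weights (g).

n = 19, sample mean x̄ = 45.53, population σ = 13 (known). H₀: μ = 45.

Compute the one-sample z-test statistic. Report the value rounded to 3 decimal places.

test statistic = 0.178

SE = σ/√n = 13/√19 = 2.9824
z = (x̄−μ₀)/SE = (45.53−45)/2.9824 = 0.1777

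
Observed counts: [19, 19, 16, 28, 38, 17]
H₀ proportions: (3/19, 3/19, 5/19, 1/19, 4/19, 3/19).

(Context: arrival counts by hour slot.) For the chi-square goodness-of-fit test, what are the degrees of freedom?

degrees of freedom = 5

df = k − 1 = 6 − 1 = 5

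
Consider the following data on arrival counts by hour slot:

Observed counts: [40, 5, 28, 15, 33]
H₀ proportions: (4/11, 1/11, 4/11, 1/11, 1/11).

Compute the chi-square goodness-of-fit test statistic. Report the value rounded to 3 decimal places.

n = 121; E_i = n·p_i = [44.00, 11.00, 44.00, 11.00, 11.00]
χ² = (40−44.00)²/44.00 + (5−11.00)²/11.00 + (28−44.00)²/44.00 + (15−11.00)²/11.00 + (33−11.00)²/11.00 = 54.9091
df = 4

test statistic = 54.909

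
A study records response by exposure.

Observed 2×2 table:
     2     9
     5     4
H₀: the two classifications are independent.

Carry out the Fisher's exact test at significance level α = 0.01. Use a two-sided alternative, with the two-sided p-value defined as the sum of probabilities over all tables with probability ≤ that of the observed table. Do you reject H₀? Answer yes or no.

Margins: r₁=11, r₂=9, c₁=7, c₂=13, n=20
p_obs = C(11,2)·C(9,5)/C(20,7); sum pmf over tables with pmf ≤ p_obs
p-value (two-sided) = 0.15967
At α=0.01: p ≥ α → fail to reject H₀

reject H₀: no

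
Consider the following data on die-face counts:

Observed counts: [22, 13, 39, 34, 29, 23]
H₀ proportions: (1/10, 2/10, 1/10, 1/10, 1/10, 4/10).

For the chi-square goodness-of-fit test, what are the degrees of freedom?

df = k − 1 = 6 − 1 = 5

degrees of freedom = 5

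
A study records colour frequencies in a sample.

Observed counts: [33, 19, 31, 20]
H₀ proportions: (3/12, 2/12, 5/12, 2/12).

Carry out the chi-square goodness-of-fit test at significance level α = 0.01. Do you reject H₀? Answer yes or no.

n = 103; E_i = n·p_i = [25.75, 17.17, 42.92, 17.17]
χ² = (33−25.75)²/25.75 + (19−17.17)²/17.17 + (31−42.92)²/42.92 + (20−17.17)²/17.17 = 6.0136
df = 3
p-value (upper-tail) = 0.11095
At α=0.01: p ≥ α → fail to reject H₀

reject H₀: no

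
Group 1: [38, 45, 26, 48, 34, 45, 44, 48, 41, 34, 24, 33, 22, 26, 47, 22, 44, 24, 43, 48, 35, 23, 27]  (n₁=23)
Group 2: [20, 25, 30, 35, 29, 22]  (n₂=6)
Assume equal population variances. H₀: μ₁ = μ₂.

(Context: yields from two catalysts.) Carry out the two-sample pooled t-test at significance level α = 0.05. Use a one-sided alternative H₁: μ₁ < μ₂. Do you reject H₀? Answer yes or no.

x̄₁=35.696, s₁=9.693, n₁=23
x̄₂=26.833, s₂=5.565, n₂=6
s_p² = [22·9.693² + 5·5.565²]/27 = 82.2853
SE = √(s_p²·(1/23+1/6)) = 4.1583
t = (35.696−26.833)/4.1583 = 2.1312
df = 27
p-value (one-sided, H₁ less) = 0.97884
At α=0.05: p ≥ α → fail to reject H₀

reject H₀: no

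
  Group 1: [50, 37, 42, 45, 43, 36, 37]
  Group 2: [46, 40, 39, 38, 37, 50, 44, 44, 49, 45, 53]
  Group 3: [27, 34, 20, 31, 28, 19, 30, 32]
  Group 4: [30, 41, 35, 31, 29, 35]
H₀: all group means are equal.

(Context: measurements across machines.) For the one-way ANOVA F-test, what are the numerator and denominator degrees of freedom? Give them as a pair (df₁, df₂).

degrees of freedom = [3, 28]

k = 4 groups, N = 32 total
df = (k−1, N−k) = (4−1, 32−4) = (3, 28)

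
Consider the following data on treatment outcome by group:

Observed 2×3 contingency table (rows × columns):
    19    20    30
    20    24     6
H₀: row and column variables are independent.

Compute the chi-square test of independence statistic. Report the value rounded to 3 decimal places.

Row totals [69, 50], col totals [39, 44, 36], n=119
χ² = (19−22.61)²/22.61 + (20−25.51)²/25.51 + (30−20.87)²/20.87 + (20−16.39)²/16.39 + (24−18.49)²/18.49 + (6−15.13)²/15.13 = 13.7050
df = 2

test statistic = 13.705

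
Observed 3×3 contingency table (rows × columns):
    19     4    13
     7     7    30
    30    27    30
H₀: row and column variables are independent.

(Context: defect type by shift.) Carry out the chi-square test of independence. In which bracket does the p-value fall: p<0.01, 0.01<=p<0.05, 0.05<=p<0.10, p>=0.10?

Row totals [36, 44, 87], col totals [56, 38, 73], n=167
χ² = (19−12.07)²/12.07 + (4−8.19)²/8.19 + (13−15.74)²/15.74 + (7−14.75)²/14.75 + (7−10.01)²/10.01 + (30−19.23)²/19.23 + (30−29.17)²/29.17 + (27−19.80)²/19.80 + (30−38.03)²/38.03 = 21.9454
df = 4
p-value (upper-tail) = 0.00021
→ bracket: p<0.01

p-value bracket: p<0.01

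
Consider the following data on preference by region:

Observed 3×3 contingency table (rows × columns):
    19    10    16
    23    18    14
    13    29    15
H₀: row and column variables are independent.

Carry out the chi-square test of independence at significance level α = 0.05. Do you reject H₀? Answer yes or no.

Row totals [45, 55, 57], col totals [55, 57, 45], n=157
χ² = (19−15.76)²/15.76 + (10−16.34)²/16.34 + (16−12.90)²/12.90 + (23−19.27)²/19.27 + (18−19.97)²/19.97 + (14−15.76)²/15.76 + (13−19.97)²/19.97 + (29−20.69)²/20.69 + (15−16.34)²/16.34 = 10.8577
df = 4
p-value (upper-tail) = 0.02821
At α=0.05: p < α → reject H₀

reject H₀: yes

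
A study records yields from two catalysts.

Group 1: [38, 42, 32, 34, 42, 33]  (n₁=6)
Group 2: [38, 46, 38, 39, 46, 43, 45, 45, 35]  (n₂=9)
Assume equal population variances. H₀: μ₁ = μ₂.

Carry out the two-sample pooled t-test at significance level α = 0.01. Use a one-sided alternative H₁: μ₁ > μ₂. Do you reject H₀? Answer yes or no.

reject H₀: no

x̄₁=36.833, s₁=4.491, n₁=6
x̄₂=41.667, s₂=4.183, n₂=9
s_p² = [5·4.491² + 8·4.183²]/13 = 18.5256
SE = √(s_p²·(1/6+1/9)) = 2.2685
t = (36.833−41.667)/2.2685 = -2.1306
df = 13
p-value (one-sided, H₁ greater) = 0.97361
At α=0.01: p ≥ α → fail to reject H₀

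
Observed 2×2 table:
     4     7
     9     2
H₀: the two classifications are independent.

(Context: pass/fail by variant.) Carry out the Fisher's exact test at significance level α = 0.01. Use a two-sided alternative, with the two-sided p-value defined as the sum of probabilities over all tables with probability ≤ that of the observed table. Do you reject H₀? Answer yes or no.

Margins: r₁=11, r₂=11, c₁=13, c₂=9, n=22
p_obs = C(11,4)·C(11,9)/C(22,13); sum pmf over tables with pmf ≤ p_obs
p-value (two-sided) = 0.08050
At α=0.01: p ≥ α → fail to reject H₀

reject H₀: no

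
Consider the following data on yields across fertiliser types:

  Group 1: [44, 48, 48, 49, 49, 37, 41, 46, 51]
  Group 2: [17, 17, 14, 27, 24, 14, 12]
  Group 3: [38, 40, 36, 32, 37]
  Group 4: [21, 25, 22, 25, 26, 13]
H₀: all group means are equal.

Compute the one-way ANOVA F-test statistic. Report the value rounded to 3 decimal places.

Group means [45.89, 17.86, 36.60, 22.00], grand mean 31.593
SSB = Σnᵢ(x̄ᵢ−x̄)² = 3837.572; SSW = ΣΣ(x−x̄ᵢ)² = 498.946
MSB = 3837.572/3 = 1279.1908; MSW = 498.946/23 = 21.6933
F = MSB/MSW = 58.9671
df = (3, 23)

test statistic = 58.967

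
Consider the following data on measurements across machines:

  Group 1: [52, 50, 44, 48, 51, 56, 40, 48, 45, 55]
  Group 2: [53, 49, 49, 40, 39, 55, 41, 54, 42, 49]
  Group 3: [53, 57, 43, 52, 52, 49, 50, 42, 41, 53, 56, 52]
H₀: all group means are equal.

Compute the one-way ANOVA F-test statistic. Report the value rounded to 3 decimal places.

Group means [48.90, 47.10, 50.00], grand mean 48.750
SSB = Σnᵢ(x̄ᵢ−x̄)² = 46.200; SSW = ΣΣ(x−x̄ᵢ)² = 867.800
MSB = 46.200/2 = 23.1000; MSW = 867.800/29 = 29.9241
F = MSB/MSW = 0.7720
df = (2, 29)

test statistic = 0.772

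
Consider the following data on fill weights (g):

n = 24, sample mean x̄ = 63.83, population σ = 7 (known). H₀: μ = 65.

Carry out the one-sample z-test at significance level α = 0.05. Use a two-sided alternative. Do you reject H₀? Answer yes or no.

SE = σ/√n = 7/√24 = 1.4289
z = (x̄−μ₀)/SE = (63.83−65)/1.4289 = -0.8188
p-value (two-sided) = 0.41288
At α=0.05: p ≥ α → fail to reject H₀

reject H₀: no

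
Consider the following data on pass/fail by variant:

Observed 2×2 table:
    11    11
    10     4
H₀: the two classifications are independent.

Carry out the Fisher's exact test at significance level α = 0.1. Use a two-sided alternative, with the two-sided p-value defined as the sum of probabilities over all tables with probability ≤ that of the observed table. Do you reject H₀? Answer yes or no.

reject H₀: no

Margins: r₁=22, r₂=14, c₁=21, c₂=15, n=36
p_obs = C(22,11)·C(14,10)/C(36,21); sum pmf over tables with pmf ≤ p_obs
p-value (two-sided) = 0.30211
At α=0.1: p ≥ α → fail to reject H₀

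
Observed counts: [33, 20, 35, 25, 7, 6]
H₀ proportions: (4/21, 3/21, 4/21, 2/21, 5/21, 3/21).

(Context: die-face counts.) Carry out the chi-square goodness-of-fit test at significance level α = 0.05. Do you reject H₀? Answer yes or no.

reject H₀: yes

n = 126; E_i = n·p_i = [24.00, 18.00, 24.00, 12.00, 30.00, 18.00]
χ² = (33−24.00)²/24.00 + (20−18.00)²/18.00 + (35−24.00)²/24.00 + (25−12.00)²/12.00 + (7−30.00)²/30.00 + (6−18.00)²/18.00 = 48.3556
df = 5
p-value (upper-tail) = 0.00000
At α=0.05: p < α → reject H₀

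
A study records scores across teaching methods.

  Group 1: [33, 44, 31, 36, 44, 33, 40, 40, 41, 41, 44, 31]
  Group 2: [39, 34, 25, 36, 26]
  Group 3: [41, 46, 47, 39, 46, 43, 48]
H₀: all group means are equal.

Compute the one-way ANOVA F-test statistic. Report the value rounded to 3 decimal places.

test statistic = 9.240

Group means [38.17, 32.00, 44.29], grand mean 38.667
SSB = Σnᵢ(x̄ᵢ−x̄)² = 446.238; SSW = ΣΣ(x−x̄ᵢ)² = 507.095
MSB = 446.238/2 = 223.1190; MSW = 507.095/21 = 24.1474
F = MSB/MSW = 9.2399
df = (2, 21)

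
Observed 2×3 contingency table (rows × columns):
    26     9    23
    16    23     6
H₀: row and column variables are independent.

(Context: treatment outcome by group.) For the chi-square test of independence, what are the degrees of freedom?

degrees of freedom = 2

df = (r−1)(c−1) = (2−1)·(3−1) = 2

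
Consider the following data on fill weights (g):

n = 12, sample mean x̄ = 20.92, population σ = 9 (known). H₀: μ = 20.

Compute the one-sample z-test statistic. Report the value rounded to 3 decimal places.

SE = σ/√n = 9/√12 = 2.5981
z = (x̄−μ₀)/SE = (20.92−20)/2.5981 = 0.3541

test statistic = 0.354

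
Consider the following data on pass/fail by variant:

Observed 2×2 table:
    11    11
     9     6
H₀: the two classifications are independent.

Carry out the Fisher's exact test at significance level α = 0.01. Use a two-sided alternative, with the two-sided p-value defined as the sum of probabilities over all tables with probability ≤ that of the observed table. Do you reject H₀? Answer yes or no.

reject H₀: no

Margins: r₁=22, r₂=15, c₁=20, c₂=17, n=37
p_obs = C(22,11)·C(15,9)/C(37,20); sum pmf over tables with pmf ≤ p_obs
p-value (two-sided) = 0.73838
At α=0.01: p ≥ α → fail to reject H₀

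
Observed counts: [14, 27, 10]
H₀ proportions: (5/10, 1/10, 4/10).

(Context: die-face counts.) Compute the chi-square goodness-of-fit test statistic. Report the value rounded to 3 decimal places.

test statistic = 104.529

n = 51; E_i = n·p_i = [25.50, 5.10, 20.40]
χ² = (14−25.50)²/25.50 + (27−5.10)²/5.10 + (10−20.40)²/20.40 = 104.5294
df = 2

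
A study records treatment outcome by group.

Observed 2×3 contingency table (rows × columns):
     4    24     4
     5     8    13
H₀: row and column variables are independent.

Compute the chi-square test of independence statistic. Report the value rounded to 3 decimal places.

test statistic = 12.388

Row totals [32, 26], col totals [9, 32, 17], n=58
χ² = (4−4.97)²/4.97 + (24−17.66)²/17.66 + (4−9.38)²/9.38 + (5−4.03)²/4.03 + (8−14.34)²/14.34 + (13−7.62)²/7.62 = 12.3877
df = 2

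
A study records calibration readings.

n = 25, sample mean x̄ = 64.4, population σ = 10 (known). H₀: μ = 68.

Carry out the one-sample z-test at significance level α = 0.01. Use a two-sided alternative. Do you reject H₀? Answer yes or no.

SE = σ/√n = 10/√25 = 2.0000
z = (x̄−μ₀)/SE = (64.4−68)/2.0000 = -1.8000
p-value (two-sided) = 0.07186
At α=0.01: p ≥ α → fail to reject H₀

reject H₀: no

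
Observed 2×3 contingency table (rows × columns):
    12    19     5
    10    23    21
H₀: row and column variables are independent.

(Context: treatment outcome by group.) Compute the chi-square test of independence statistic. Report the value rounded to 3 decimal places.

Row totals [36, 54], col totals [22, 42, 26], n=90
χ² = (12−8.80)²/8.80 + (19−16.80)²/16.80 + (5−10.40)²/10.40 + (10−13.20)²/13.20 + (23−25.20)²/25.20 + (21−15.60)²/15.60 = 7.0926
df = 2

test statistic = 7.093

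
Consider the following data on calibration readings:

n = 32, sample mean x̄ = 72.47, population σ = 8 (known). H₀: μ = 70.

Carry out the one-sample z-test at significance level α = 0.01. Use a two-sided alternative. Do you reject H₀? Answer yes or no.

reject H₀: no

SE = σ/√n = 8/√32 = 1.4142
z = (x̄−μ₀)/SE = (72.47−70)/1.4142 = 1.7466
p-value (two-sided) = 0.08071
At α=0.01: p ≥ α → fail to reject H₀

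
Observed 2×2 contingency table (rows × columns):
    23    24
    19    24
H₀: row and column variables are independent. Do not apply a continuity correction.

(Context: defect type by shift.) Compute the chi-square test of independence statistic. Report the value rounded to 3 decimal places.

test statistic = 0.204

Row totals [47, 43], col totals [42, 48], n=90
χ² = (23−21.93)²/21.93 + (24−25.07)²/25.07 + (19−20.07)²/20.07 + (24−22.93)²/22.93 = 0.2036
df = 1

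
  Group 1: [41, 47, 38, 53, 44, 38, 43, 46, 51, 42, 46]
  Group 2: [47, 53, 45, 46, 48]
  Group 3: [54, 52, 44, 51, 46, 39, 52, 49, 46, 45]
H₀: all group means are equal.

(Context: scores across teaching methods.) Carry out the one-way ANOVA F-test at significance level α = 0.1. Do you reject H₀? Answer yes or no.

Group means [44.45, 47.80, 47.80], grand mean 46.385
SSB = Σnᵢ(x̄ᵢ−x̄)² = 71.027; SSW = ΣΣ(x−x̄ᵢ)² = 461.127
MSB = 71.027/2 = 35.5133; MSW = 461.127/23 = 20.0490
F = MSB/MSW = 1.7713
df = (2, 23)
p-value (upper-tail) = 0.19254
At α=0.1: p ≥ α → fail to reject H₀

reject H₀: no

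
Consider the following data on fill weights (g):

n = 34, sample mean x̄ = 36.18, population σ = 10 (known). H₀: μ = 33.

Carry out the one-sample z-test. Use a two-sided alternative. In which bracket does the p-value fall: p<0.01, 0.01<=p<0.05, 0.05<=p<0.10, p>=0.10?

p-value bracket: 0.05<=p<0.10

SE = σ/√n = 10/√34 = 1.7150
z = (x̄−μ₀)/SE = (36.18−33)/1.7150 = 1.8542
p-value (two-sided) = 0.06370
→ bracket: 0.05<=p<0.10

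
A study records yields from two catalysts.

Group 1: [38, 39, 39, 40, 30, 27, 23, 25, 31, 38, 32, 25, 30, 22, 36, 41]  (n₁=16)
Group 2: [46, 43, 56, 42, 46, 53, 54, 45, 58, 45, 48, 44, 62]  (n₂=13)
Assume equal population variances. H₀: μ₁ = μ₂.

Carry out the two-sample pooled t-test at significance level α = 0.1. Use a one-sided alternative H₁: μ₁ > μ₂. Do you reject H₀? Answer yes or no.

x̄₁=32.250, s₁=6.547, n₁=16
x̄₂=49.385, s₂=6.449, n₂=13
s_p² = [15·6.547² + 12·6.449²]/27 = 42.2991
SE = √(s_p²·(1/16+1/13)) = 2.4285
t = (32.250−49.385)/2.4285 = -7.0557
df = 27
p-value (one-sided, H₁ greater) = 1.00000
At α=0.1: p ≥ α → fail to reject H₀

reject H₀: no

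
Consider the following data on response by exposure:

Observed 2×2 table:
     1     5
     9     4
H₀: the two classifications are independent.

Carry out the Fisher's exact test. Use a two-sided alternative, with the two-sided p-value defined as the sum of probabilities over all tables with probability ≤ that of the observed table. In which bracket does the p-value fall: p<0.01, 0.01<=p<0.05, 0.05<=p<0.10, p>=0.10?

p-value bracket: 0.05<=p<0.10

Margins: r₁=6, r₂=13, c₁=10, c₂=9, n=19
p_obs = C(6,1)·C(13,9)/C(19,10); sum pmf over tables with pmf ≤ p_obs
p-value (two-sided) = 0.05728
→ bracket: 0.05<=p<0.10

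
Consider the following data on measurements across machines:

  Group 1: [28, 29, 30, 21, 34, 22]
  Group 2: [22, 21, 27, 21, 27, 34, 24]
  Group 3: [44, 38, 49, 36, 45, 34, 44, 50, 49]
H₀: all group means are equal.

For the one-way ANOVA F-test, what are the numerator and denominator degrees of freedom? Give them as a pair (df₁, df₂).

k = 3 groups, N = 22 total
df = (k−1, N−k) = (3−1, 22−3) = (2, 19)

degrees of freedom = [2, 19]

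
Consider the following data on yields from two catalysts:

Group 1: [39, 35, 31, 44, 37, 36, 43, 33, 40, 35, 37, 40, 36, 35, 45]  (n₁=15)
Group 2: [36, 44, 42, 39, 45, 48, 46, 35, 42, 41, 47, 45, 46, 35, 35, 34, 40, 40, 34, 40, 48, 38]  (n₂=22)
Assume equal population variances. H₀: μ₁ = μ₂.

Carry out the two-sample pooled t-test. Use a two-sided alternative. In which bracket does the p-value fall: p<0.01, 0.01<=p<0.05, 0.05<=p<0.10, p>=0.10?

p-value bracket: 0.01<=p<0.05

x̄₁=37.733, s₁=4.044, n₁=15
x̄₂=40.909, s₂=4.750, n₂=22
s_p² = [14·4.044² + 21·4.750²]/35 = 20.0786
SE = √(s_p²·(1/15+1/22)) = 1.5004
t = (37.733−40.909)/1.5004 = -2.1166
df = 35
p-value (two-sided) = 0.04148
→ bracket: 0.01<=p<0.05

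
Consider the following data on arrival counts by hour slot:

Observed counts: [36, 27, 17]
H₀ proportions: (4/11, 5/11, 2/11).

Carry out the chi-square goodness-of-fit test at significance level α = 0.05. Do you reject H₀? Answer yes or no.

reject H₀: no

n = 80; E_i = n·p_i = [29.09, 36.36, 14.55]
χ² = (36−29.09)²/29.09 + (27−36.36)²/36.36 + (17−14.55)²/14.55 = 4.4662
df = 2
p-value (upper-tail) = 0.10719
At α=0.05: p ≥ α → fail to reject H₀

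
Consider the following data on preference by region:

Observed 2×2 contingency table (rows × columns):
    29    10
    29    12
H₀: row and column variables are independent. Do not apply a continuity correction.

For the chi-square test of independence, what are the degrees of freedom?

df = (r−1)(c−1) = (2−1)·(2−1) = 1

degrees of freedom = 1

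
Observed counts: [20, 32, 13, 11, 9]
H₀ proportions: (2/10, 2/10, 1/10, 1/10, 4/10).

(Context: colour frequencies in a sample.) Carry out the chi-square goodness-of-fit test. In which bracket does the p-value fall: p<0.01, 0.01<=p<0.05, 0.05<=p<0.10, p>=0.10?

p-value bracket: p<0.01

n = 85; E_i = n·p_i = [17.00, 17.00, 8.50, 8.50, 34.00]
χ² = (20−17.00)²/17.00 + (32−17.00)²/17.00 + (13−8.50)²/8.50 + (11−8.50)²/8.50 + (9−34.00)²/34.00 = 35.2647
df = 4
p-value (upper-tail) = 0.00000
→ bracket: p<0.01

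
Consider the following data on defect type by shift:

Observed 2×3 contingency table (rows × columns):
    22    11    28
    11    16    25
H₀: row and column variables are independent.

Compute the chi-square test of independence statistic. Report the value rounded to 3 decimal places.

Row totals [61, 52], col totals [33, 27, 53], n=113
χ² = (22−17.81)²/17.81 + (11−14.58)²/14.58 + (28−28.61)²/28.61 + (11−15.19)²/15.19 + (16−12.42)²/12.42 + (25−24.39)²/24.39 = 4.0714
df = 2

test statistic = 4.071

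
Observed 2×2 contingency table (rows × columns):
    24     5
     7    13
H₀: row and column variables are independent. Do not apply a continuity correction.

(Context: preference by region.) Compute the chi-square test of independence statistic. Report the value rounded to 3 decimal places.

test statistic = 11.617

Row totals [29, 20], col totals [31, 18], n=49
χ² = (24−18.35)²/18.35 + (5−10.65)²/10.65 + (7−12.65)²/12.65 + (13−7.35)²/7.35 = 11.6170
df = 1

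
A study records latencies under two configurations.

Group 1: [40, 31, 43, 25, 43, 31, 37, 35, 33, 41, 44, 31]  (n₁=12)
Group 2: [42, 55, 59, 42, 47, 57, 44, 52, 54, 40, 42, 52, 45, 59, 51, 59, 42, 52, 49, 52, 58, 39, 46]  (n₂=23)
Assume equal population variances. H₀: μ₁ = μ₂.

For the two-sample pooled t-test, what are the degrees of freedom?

df = n₁ + n₂ − 2 = 12 + 23 − 2 = 33

degrees of freedom = 33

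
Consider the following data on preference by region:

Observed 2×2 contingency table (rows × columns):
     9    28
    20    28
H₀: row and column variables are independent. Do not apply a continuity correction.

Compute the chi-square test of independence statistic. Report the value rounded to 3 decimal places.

Row totals [37, 48], col totals [29, 56], n=85
χ² = (9−12.62)²/12.62 + (28−24.38)²/24.38 + (20−16.38)²/16.38 + (28−31.62)²/31.62 = 2.7957
df = 1

test statistic = 2.796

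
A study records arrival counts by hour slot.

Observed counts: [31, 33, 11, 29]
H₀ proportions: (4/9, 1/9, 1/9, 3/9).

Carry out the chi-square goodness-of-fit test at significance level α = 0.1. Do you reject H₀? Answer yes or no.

reject H₀: yes

n = 104; E_i = n·p_i = [46.22, 11.56, 11.56, 34.67]
χ² = (31−46.22)²/46.22 + (33−11.56)²/11.56 + (11−11.56)²/11.56 + (29−34.67)²/34.67 = 45.7620
df = 3
p-value (upper-tail) = 0.00000
At α=0.1: p < α → reject H₀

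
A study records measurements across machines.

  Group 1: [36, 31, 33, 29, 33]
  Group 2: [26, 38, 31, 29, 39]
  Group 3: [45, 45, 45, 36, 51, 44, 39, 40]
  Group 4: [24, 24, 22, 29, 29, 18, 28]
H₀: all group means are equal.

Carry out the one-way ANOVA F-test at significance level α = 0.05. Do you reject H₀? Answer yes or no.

reject H₀: yes

Group means [32.40, 32.60, 43.12, 24.86], grand mean 33.760
SSB = Σnᵢ(x̄ᵢ−x̄)² = 1272.428; SSW = ΣΣ(x−x̄ᵢ)² = 408.132
MSB = 1272.428/3 = 424.1426; MSW = 408.132/21 = 19.4349
F = MSB/MSW = 21.8238
df = (3, 21)
p-value (upper-tail) = 0.00000
At α=0.05: p < α → reject H₀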